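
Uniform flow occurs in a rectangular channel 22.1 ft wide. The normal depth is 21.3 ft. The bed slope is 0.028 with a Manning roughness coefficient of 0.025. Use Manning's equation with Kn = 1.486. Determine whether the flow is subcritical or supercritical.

Flow area A = b·y = 22.1 × 21.3 = 470.7 ft². Wetted perimeter P = b + 2y = 22.1 + 2×21.3 = 64.7 ft.
Hydraulic radius R = A/P = 470.7/64.7 = 7.276 ft.
V = (1.486/n) R^(2/3) √S = (1.486/0.025) × 7.276^(2/3) × √0.028 = 37.35 ft/s. Hydraulic depth D_h = A/T = 470.7/22.1 = 21.3 ft.
Froude number Fr = V/√(g·D_h) = 37.35/√(32.2×21.3) = 1.43, which is greater than 1, so the flow is supercritical.

supercritical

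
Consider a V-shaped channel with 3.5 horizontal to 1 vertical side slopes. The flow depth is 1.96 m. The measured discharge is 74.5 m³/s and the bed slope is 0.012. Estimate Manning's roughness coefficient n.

n = 0.019

For a triangular section with side slope z = 3.5: A = zy² = 3.5×1.96² = 13.45 m²; P = 2y√(1+z²) = 2×1.96×3.64 = 14.27 m.
Hydraulic radius R = A/P = 13.45/14.27 = 0.9423 m.
Rearranging Manning's equation: n = (1/Q) A R^(2/3) S^(1/2) = (1/74.5) × 13.45 × 0.9423^(2/3) × √0.012 = 0.019.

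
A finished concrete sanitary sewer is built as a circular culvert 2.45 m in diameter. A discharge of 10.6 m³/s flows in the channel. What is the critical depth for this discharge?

At critical depth, Q² T / (g A³) = 1, i.e. A³/T = Q²/g = 10.6²/9.81 = 11.45.
Trying y = 1.66 m: A³/T = 17.16 — high.
Trying y = 1.04 m: A³/T = 2.857 — low.
Trying y = 1.5 m: A³/T = 11.6 — matches.

y_c = 1.5 m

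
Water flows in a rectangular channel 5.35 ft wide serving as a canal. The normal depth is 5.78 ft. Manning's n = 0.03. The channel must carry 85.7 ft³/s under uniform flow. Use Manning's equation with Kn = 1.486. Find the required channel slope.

S = 0.0014

Flow area A = b·y = 5.35 × 5.78 = 30.92 ft². Wetted perimeter P = b + 2y = 5.35 + 2×5.78 = 16.91 ft.
Hydraulic radius R = A/P = 30.92/16.91 = 1.829 ft.
From Manning's equation, S = [nQ / (1.486 A R^(2/3))]² = [0.03 × 85.7 / (1.486 × 30.92 × 1.829^(2/3))]² = 0.0014.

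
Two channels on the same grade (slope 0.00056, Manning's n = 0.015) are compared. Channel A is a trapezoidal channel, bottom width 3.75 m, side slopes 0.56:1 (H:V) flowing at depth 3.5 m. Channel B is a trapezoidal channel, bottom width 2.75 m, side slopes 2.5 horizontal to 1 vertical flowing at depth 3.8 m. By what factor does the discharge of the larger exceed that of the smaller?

2.6

Channel A: With bottom width b = 3.75 m and side slope z = 0.56: A = (b + zy)y = (3.75 + 0.56×3.5)×3.5 = 19.98 m²; P = b + 2y√(1+z²) = 3.75 + 2×3.5×1.146 = 11.77 m. Hydraulic radius R = A/P = 19.98/11.77 = 1.698 m. Q_A = (1/0.015)·19.98·1.698^(2/3)·√0.00056 = 44.87 m³/s.
Channel B: With bottom width b = 2.75 m and side slope z = 2.5: A = (b + zy)y = (2.75 + 2.5×3.8)×3.8 = 46.55 m²; P = b + 2y√(1+z²) = 2.75 + 2×3.8×2.693 = 23.21 m. Hydraulic radius R = A/P = 46.55/23.21 = 2.005 m. Q_B = (1/0.015)·46.55·2.005^(2/3)·√0.00056 = 116.8 m³/s.
The larger discharge is 116.8 m³/s and the smaller is 44.87 m³/s; the ratio is 2.6.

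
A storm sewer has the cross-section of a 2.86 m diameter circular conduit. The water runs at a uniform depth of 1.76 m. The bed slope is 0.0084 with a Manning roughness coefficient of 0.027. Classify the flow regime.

subcritical

For a circular section of diameter D = 2.86 m at depth y = 1.76 m, the central angle is θ = 2 arccos(1 − 2y/D) = 3.607 rad. Then A = (D²/8)(θ − sin θ) = 4.147 m² and P = Dθ/2 = 5.158 m.
Hydraulic radius R = A/P = 4.147/5.158 = 0.804 m.
V = (1/n) R^(2/3) √S = (1/0.027) × 0.804^(2/3) × √0.0084 = 2.935 m/s. Hydraulic depth D_h = A/T = 4.147/2.783 = 1.49 m.
Froude number Fr = V/√(g·D_h) = 2.935/√(9.81×1.49) = 0.768, which is less than 1, so the flow is subcritical.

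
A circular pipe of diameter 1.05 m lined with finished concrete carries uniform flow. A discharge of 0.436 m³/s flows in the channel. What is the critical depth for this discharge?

At critical depth, Q² T / (g A³) = 1, i.e. A³/T = Q²/g = 0.436²/9.81 = 0.01938.
Trying y = 0.448 m: A³/T = 0.04213 — high.
Trying y = 0.314 m: A³/T = 0.0107 — low.
Trying y = 0.366 m: A³/T = 0.01936 — close enough.

y_c = 0.366 m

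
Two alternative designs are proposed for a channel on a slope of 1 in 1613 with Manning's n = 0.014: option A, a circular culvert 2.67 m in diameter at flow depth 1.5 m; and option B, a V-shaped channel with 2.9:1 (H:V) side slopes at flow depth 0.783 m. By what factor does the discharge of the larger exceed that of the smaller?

Channel A: For a circular section of diameter D = 2.67 m at depth y = 1.5 m, the central angle is θ = 2 arccos(1 − 2y/D) = 3.389 rad. Then A = (D²/8)(θ − sin θ) = 3.239 m² and P = Dθ/2 = 4.525 m. Hydraulic radius R = A/P = 3.239/4.525 = 0.7158 m. Q_A = (1/0.014)·3.239·0.7158^(2/3)·√0.00062 = 4.61 m³/s.
Channel B: For a triangular section with side slope z = 2.9: A = zy² = 2.9×0.783² = 1.778 m²; P = 2y√(1+z²) = 2×0.783×3.068 = 4.804 m. Hydraulic radius R = A/P = 1.778/4.804 = 0.3701 m. Q_B = (1/0.014)·1.778·0.3701^(2/3)·√0.00062 = 1.63 m³/s.
The larger discharge is 4.61 m³/s and the smaller is 1.63 m³/s; the ratio is 2.83.

2.83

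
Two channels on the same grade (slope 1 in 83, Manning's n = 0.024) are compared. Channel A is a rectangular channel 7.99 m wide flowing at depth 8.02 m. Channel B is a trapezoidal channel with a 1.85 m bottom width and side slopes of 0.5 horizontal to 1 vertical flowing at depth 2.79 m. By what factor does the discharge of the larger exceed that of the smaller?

Channel A: Flow area A = b·y = 7.99 × 8.02 = 64.08 m². Wetted perimeter P = b + 2y = 7.99 + 2×8.02 = 24.03 m. Hydraulic radius R = A/P = 64.08/24.03 = 2.667 m. Q_A = (1/0.024)·64.08·2.667^(2/3)·√0.01205 = 563.6 m³/s.
Channel B: With bottom width b = 1.85 m and side slope z = 0.5: A = (b + zy)y = (1.85 + 0.5×2.79)×2.79 = 9.054 m²; P = b + 2y√(1+z²) = 1.85 + 2×2.79×1.118 = 8.089 m. Hydraulic radius R = A/P = 9.054/8.089 = 1.119 m. Q_B = (1/0.024)·9.054·1.119^(2/3)·√0.01205 = 44.64 m³/s.
The larger discharge is 563.6 m³/s and the smaller is 44.64 m³/s; the ratio is 12.6.

12.6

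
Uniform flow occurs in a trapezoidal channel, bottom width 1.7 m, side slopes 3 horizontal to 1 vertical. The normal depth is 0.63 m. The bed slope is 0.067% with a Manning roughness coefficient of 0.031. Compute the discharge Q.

Q = 1.02 m³/s

With bottom width b = 1.7 m and side slope z = 3: A = (b + zy)y = (1.7 + 3×0.63)×0.63 = 2.262 m²; P = b + 2y√(1+z²) = 1.7 + 2×0.63×3.162 = 5.684 m.
Hydraulic radius R = A/P = 2.262/5.684 = 0.3979 m.
Manning's equation: Q = (1/n) A R^(2/3) S^(1/2) = (1/0.031) × 2.262 × 0.3979^(2/3) × 0.00067^(1/2) = 1.02 m³/s.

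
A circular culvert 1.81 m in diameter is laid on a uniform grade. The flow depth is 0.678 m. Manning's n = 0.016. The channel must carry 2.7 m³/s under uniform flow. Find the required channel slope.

For a circular section of diameter D = 1.81 m at depth y = 0.678 m, the central angle is θ = 2 arccos(1 − 2y/D) = 2.635 rad. Then A = (D²/8)(θ − sin θ) = 0.88 m² and P = Dθ/2 = 2.384 m.
Hydraulic radius R = A/P = 0.88/2.384 = 0.3691 m.
From Manning's equation, S = [nQ / (1 A R^(2/3))]² = [0.016 × 2.7 / (1 × 0.88 × 0.3691^(2/3))]² = 0.0091.

S = 0.0091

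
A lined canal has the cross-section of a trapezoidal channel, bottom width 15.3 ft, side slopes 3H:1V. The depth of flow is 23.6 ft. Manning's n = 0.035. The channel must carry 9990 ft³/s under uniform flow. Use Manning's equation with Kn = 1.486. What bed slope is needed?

S = 0.00047

With bottom width b = 15.3 ft and side slope z = 3: A = (b + zy)y = (15.3 + 3×23.6)×23.6 = 2032 ft²; P = b + 2y√(1+z²) = 15.3 + 2×23.6×3.162 = 164.6 ft.
Hydraulic radius R = A/P = 2032/164.6 = 12.35 ft.
From Manning's equation, S = [nQ / (1.486 A R^(2/3))]² = [0.035 × 9990 / (1.486 × 2032 × 12.35^(2/3))]² = 0.00047.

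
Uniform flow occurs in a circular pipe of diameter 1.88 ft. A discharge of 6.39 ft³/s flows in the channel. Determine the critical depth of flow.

y_c = 0.912 ft

At critical depth, Q² T / (g A³) = 1, i.e. A³/T = Q²/g = 6.39²/32.2 = 1.268.
At y = 1.13 ft: A³/T = 2.875 — high.
At y = 0.628 ft: A³/T = 0.3023 — low.
At y = 0.912 ft: A³/T = 1.267 — ≈ 1.268.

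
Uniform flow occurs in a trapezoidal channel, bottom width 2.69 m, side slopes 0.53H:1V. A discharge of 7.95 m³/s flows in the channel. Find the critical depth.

At critical depth, Q² T / (g A³) = 1, i.e. A³/T = Q²/g = 7.95²/9.81 = 6.443.
Try y = 0.72 m: A³/T = 3.132 — low.
Try y = 1.09 m: A³/T = 11.75 — high.
Try y = 0.904 m: A³/T = 6.445 — ≈ 6.443.

y_c = 0.904 m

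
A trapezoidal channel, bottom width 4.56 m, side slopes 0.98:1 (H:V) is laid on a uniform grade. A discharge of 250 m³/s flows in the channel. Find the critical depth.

y_c = 4.82 m

At critical depth, Q² T / (g A³) = 1, i.e. A³/T = Q²/g = 250²/9.81 = 6371.
Trying y = 3.79 m: A³/T = 2572 — short.
Trying y = 4.82 m: A³/T = 6396 — ≈ 6371.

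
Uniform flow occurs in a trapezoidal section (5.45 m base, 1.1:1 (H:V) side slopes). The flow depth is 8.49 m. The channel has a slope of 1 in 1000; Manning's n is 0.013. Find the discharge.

With bottom width b = 5.45 m and side slope z = 1.1: A = (b + zy)y = (5.45 + 1.1×8.49)×8.49 = 125.6 m²; P = b + 2y√(1+z²) = 5.45 + 2×8.49×1.487 = 30.69 m.
Hydraulic radius R = A/P = 125.6/30.69 = 4.091 m.
Manning's equation: Q = (1/n) A R^(2/3) S^(1/2) = (1/0.013) × 125.6 × 4.091^(2/3) × 0.001^(1/2) = 781 m³/s.

Q = 781 m³/s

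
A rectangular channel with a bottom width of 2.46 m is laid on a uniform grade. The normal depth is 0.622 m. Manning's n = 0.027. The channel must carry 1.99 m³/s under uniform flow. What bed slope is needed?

S = 0.00401

Flow area A = b·y = 2.46 × 0.622 = 1.53 m². Wetted perimeter P = b + 2y = 2.46 + 2×0.622 = 3.704 m.
Hydraulic radius R = A/P = 1.53/3.704 = 0.4131 m.
From Manning's equation, S = [nQ / (1 A R^(2/3))]² = [0.027 × 1.99 / (1 × 1.53 × 0.4131^(2/3))]² = 0.00401.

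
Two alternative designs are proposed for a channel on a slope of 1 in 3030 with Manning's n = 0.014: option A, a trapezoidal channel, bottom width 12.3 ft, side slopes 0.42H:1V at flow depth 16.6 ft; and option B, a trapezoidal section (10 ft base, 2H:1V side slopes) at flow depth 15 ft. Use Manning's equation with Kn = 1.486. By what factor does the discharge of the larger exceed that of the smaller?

2.09

Channel A: With bottom width b = 12.3 ft and side slope z = 0.42: A = (b + zy)y = (12.3 + 0.42×16.6)×16.6 = 319.9 ft²; P = b + 2y√(1+z²) = 12.3 + 2×16.6×1.085 = 48.31 ft. Hydraulic radius R = A/P = 319.9/48.31 = 6.622 ft. Q_A = (1.486/0.014)·319.9·6.622^(2/3)·√0.00033 = 2175 ft³/s.
Channel B: With bottom width b = 10 ft and side slope z = 2: A = (b + zy)y = (10 + 2×15)×15 = 600 ft²; P = b + 2y√(1+z²) = 10 + 2×15×2.236 = 77.08 ft. Hydraulic radius R = A/P = 600/77.08 = 7.784 ft. Q_B = (1.486/0.014)·600·7.784^(2/3)·√0.00033 = 4544 ft³/s.
The larger discharge is 4544 ft³/s and the smaller is 2175 ft³/s; the ratio is 2.09.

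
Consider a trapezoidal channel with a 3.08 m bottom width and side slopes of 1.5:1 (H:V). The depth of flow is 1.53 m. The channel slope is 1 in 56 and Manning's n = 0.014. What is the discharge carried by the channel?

With bottom width b = 3.08 m and side slope z = 1.5: A = (b + zy)y = (3.08 + 1.5×1.53)×1.53 = 8.224 m²; P = b + 2y√(1+z²) = 3.08 + 2×1.53×1.803 = 8.596 m.
Hydraulic radius R = A/P = 8.224/8.596 = 0.9566 m.
Manning's equation: Q = (1/n) A R^(2/3) S^(1/2) = (1/0.014) × 8.224 × 0.9566^(2/3) × 0.01786^(1/2) = 76.2 m³/s.

Q = 76.2 m³/s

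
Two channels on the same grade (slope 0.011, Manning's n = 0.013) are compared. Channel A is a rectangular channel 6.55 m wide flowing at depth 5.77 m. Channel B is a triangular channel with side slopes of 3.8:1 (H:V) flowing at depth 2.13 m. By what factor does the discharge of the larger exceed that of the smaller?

Channel A: Flow area A = b·y = 6.55 × 5.77 = 37.79 m². Wetted perimeter P = b + 2y = 6.55 + 2×5.77 = 18.09 m. Hydraulic radius R = A/P = 37.79/18.09 = 2.089 m. Q_A = (1/0.013)·37.79·2.089^(2/3)·√0.011 = 498.3 m³/s.
Channel B: For a triangular section with side slope z = 3.8: A = zy² = 3.8×2.13² = 17.24 m²; P = 2y√(1+z²) = 2×2.13×3.929 = 16.74 m. Hydraulic radius R = A/P = 17.24/16.74 = 1.03 m. Q_B = (1/0.013)·17.24·1.03^(2/3)·√0.011 = 141.9 m³/s.
The larger discharge is 498.3 m³/s and the smaller is 141.9 m³/s; the ratio is 3.51.

3.51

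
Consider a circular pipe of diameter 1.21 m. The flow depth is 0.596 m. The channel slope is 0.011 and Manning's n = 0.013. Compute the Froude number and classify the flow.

For a circular section of diameter D = 1.21 m at depth y = 0.596 m, the central angle is θ = 2 arccos(1 − 2y/D) = 3.112 rad. Then A = (D²/8)(θ − sin θ) = 0.5641 m² and P = Dθ/2 = 1.883 m.
Hydraulic radius R = A/P = 0.5641/1.883 = 0.2996 m.
V = (1/n) R^(2/3) √S = (1/0.013) × 0.2996^(2/3) × √0.011 = 3.612 m/s. Hydraulic depth D_h = A/T = 0.5641/1.21 = 0.4662 m.
Froude number Fr = V/√(g·D_h) = 3.612/√(9.81×0.4662) = 1.69, which is greater than 1, so the flow is supercritical.

supercritical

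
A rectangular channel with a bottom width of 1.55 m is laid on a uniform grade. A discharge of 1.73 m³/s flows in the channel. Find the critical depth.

y_c = 0.503 m

For a rectangular channel, critical depth y_c = (q²/g)^(1/3) where q = Q/b = 1.73/1.55 = 1.116 m²/s.
So y_c = (1.116²/9.81)^(1/3) = 0.503 m.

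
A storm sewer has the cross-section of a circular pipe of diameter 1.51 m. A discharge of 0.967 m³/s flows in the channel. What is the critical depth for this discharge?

y_c = 0.497 m

At critical depth, Q² T / (g A³) = 1, i.e. A³/T = Q²/g = 0.967²/9.81 = 0.09532.
Try y = 0.362 m: A³/T = 0.02787 — too small.
Try y = 0.497 m: A³/T = 0.09543 — close enough.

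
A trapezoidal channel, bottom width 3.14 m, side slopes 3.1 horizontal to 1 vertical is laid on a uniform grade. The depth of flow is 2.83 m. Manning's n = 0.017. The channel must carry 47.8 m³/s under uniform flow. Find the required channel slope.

With bottom width b = 3.14 m and side slope z = 3.1: A = (b + zy)y = (3.14 + 3.1×2.83)×2.83 = 33.71 m²; P = b + 2y√(1+z²) = 3.14 + 2×2.83×3.257 = 21.58 m.
Hydraulic radius R = A/P = 33.71/21.58 = 1.563 m.
From Manning's equation, S = [nQ / (1 A R^(2/3))]² = [0.017 × 47.8 / (1 × 33.71 × 1.563^(2/3))]² = 0.00032.

S = 0.00032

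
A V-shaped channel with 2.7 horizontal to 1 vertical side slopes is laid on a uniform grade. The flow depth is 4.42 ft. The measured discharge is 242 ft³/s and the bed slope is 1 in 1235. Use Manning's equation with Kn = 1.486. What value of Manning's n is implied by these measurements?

For a triangular section with side slope z = 2.7: A = zy² = 2.7×4.42² = 52.75 ft²; P = 2y√(1+z²) = 2×4.42×2.879 = 25.45 ft.
Hydraulic radius R = A/P = 52.75/25.45 = 2.072 ft.
Rearranging Manning's equation: n = (1.486/Q) A R^(2/3) S^(1/2) = (1.486/242) × 52.75 × 2.072^(2/3) × √0.0008097 = 0.015.

n = 0.015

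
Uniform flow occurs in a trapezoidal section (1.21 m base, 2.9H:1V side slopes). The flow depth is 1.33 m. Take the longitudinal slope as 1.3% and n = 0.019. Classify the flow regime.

With bottom width b = 1.21 m and side slope z = 2.9: A = (b + zy)y = (1.21 + 2.9×1.33)×1.33 = 6.739 m²; P = b + 2y√(1+z²) = 1.21 + 2×1.33×3.068 = 9.37 m.
Hydraulic radius R = A/P = 6.739/9.37 = 0.7192 m.
V = (1/n) R^(2/3) √S = (1/0.019) × 0.7192^(2/3) × √0.013 = 4.817 m/s. Hydraulic depth D_h = A/T = 6.739/8.924 = 0.7552 m.
Froude number Fr = V/√(g·D_h) = 4.817/√(9.81×0.7552) = 1.77, which is greater than 1, so the flow is supercritical.

supercritical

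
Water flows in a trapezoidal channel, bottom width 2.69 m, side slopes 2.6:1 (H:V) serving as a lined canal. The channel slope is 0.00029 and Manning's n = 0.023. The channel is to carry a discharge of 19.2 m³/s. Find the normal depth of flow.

y_n = 2.4 m

Manning's equation rearranged: A R^(2/3) = nQ / (1·√S) = 0.023 × 19.2 / (√0.00029) = 25.93.
Trying y = 2.03 m: A R^(2/3) = 17.81 — short.
Trying y = 2.71 m: A R^(2/3) = 34.32 — over.
Trying y = 2.4 m: A R^(2/3) = 25.98 — matches.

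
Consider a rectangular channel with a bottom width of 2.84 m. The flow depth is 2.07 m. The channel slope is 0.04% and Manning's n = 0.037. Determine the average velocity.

Flow area A = b·y = 2.84 × 2.07 = 5.879 m². Wetted perimeter P = b + 2y = 2.84 + 2×2.07 = 6.98 m.
Hydraulic radius R = A/P = 5.879/6.98 = 0.8422 m.
From Manning's equation, V = (1/n) R^(2/3) S^(1/2) = (1/0.037) × 0.8422^(2/3) × 0.0004^(1/2) = 0.482 m/s.

V = 0.482 m/s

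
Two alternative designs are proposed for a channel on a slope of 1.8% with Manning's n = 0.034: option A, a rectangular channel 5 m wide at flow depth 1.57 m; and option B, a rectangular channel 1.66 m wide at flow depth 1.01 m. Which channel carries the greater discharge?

Channel A: Flow area A = b·y = 5 × 1.57 = 7.85 m². Wetted perimeter P = b + 2y = 5 + 2×1.57 = 8.14 m. Hydraulic radius R = A/P = 7.85/8.14 = 0.9644 m. Q_A = (1/0.034)·7.85·0.9644^(2/3)·√0.018 = 30.24 m³/s.
Channel B: Flow area A = b·y = 1.66 × 1.01 = 1.677 m². Wetted perimeter P = b + 2y = 1.66 + 2×1.01 = 3.68 m. Hydraulic radius R = A/P = 1.677/3.68 = 0.4556 m. Q_B = (1/0.034)·1.677·0.4556^(2/3)·√0.018 = 3.917 m³/s.
Q_A = 30.24 m³/s vs Q_B = 3.917 m³/s, so channel A carries more.

channel A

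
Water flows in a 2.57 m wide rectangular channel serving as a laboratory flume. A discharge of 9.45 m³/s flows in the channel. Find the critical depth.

y_c = 1.11 m

For a rectangular channel, critical depth y_c = (q²/g)^(1/3) where q = Q/b = 9.45/2.57 = 3.677 m²/s.
So y_c = (3.677²/9.81)^(1/3) = 1.11 m.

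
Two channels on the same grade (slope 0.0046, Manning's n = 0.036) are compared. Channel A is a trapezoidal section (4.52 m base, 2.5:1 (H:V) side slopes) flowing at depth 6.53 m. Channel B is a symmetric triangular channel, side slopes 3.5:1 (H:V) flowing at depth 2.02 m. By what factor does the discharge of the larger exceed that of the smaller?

Channel A: With bottom width b = 4.52 m and side slope z = 2.5: A = (b + zy)y = (4.52 + 2.5×6.53)×6.53 = 136.1 m²; P = b + 2y√(1+z²) = 4.52 + 2×6.53×2.693 = 39.69 m. Hydraulic radius R = A/P = 136.1/39.69 = 3.43 m. Q_A = (1/0.036)·136.1·3.43^(2/3)·√0.0046 = 583.2 m³/s.
Channel B: For a triangular section with side slope z = 3.5: A = zy² = 3.5×2.02² = 14.28 m²; P = 2y√(1+z²) = 2×2.02×3.64 = 14.71 m. Hydraulic radius R = A/P = 14.28/14.71 = 0.9711 m. Q_B = (1/0.036)·14.28·0.9711^(2/3)·√0.0046 = 26.39 m³/s.
The larger discharge is 583.2 m³/s and the smaller is 26.39 m³/s; the ratio is 22.1.

22.1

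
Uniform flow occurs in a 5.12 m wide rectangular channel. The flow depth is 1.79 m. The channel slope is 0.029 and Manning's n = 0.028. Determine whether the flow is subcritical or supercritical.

supercritical

Flow area A = b·y = 5.12 × 1.79 = 9.165 m². Wetted perimeter P = b + 2y = 5.12 + 2×1.79 = 8.7 m.
Hydraulic radius R = A/P = 9.165/8.7 = 1.053 m.
V = (1/n) R^(2/3) √S = (1/0.028) × 1.053^(2/3) × √0.029 = 6.297 m/s. Hydraulic depth D_h = A/T = 9.165/5.12 = 1.79 m.
Froude number Fr = V/√(g·D_h) = 6.297/√(9.81×1.79) = 1.5, which is greater than 1, so the flow is supercritical.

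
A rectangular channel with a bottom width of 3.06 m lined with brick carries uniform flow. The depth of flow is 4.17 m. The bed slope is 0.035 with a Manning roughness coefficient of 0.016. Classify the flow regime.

Flow area A = b·y = 3.06 × 4.17 = 12.76 m². Wetted perimeter P = b + 2y = 3.06 + 2×4.17 = 11.4 m.
Hydraulic radius R = A/P = 12.76/11.4 = 1.119 m.
V = (1/n) R^(2/3) √S = (1/0.016) × 1.119^(2/3) × √0.035 = 12.61 m/s. Hydraulic depth D_h = A/T = 12.76/3.06 = 4.17 m.
Froude number Fr = V/√(g·D_h) = 12.61/√(9.81×4.17) = 1.97, which is greater than 1, so the flow is supercritical.

supercritical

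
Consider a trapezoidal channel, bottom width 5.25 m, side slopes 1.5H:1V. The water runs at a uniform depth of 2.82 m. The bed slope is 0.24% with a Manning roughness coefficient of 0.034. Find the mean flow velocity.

With bottom width b = 5.25 m and side slope z = 1.5: A = (b + zy)y = (5.25 + 1.5×2.82)×2.82 = 26.73 m²; P = b + 2y√(1+z²) = 5.25 + 2×2.82×1.803 = 15.42 m.
Hydraulic radius R = A/P = 26.73/15.42 = 1.734 m.
From Manning's equation, V = (1/n) R^(2/3) S^(1/2) = (1/0.034) × 1.734^(2/3) × 0.0024^(1/2) = 2.08 m/s.

V = 2.08 m/s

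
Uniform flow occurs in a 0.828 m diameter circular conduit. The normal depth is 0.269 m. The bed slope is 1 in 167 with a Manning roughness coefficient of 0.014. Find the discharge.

For a circular section of diameter D = 0.828 m at depth y = 0.269 m, the central angle is θ = 2 arccos(1 − 2y/D) = 2.426 rad. Then A = (D²/8)(θ − sin θ) = 0.1517 m² and P = Dθ/2 = 1.004 m.
Hydraulic radius R = A/P = 0.1517/1.004 = 0.151 m.
Manning's equation: Q = (1/n) A R^(2/3) S^(1/2) = (1/0.014) × 0.1517 × 0.151^(2/3) × 0.005988^(1/2) = 0.238 m³/s.

Q = 0.238 m³/s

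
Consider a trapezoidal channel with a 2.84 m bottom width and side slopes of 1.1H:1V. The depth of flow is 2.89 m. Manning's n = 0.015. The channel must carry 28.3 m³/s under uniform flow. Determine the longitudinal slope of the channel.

S = 0.00034

With bottom width b = 2.84 m and side slope z = 1.1: A = (b + zy)y = (2.84 + 1.1×2.89)×2.89 = 17.39 m²; P = b + 2y√(1+z²) = 2.84 + 2×2.89×1.487 = 11.43 m.
Hydraulic radius R = A/P = 17.39/11.43 = 1.522 m.
From Manning's equation, S = [nQ / (1 A R^(2/3))]² = [0.015 × 28.3 / (1 × 17.39 × 1.522^(2/3))]² = 0.00034.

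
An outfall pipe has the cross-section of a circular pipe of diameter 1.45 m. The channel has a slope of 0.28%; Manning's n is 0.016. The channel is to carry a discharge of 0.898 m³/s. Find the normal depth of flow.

Manning's equation rearranged: A R^(2/3) = nQ / (1·√S) = 0.016 × 0.898 / (√0.0028) = 0.2715.
Try y = 0.617 m: A R^(2/3) = 0.3165 — too large.
Try y = 0.444 m: A R^(2/3) = 0.171 — too small.
Try y = 0.567 m: A R^(2/3) = 0.2714 — close enough.

y_n = 0.567 m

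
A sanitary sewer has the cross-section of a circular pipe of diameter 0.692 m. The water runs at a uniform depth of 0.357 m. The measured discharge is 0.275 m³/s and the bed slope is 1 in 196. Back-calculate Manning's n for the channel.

For a circular section of diameter D = 0.692 m at depth y = 0.357 m, the central angle is θ = 2 arccos(1 − 2y/D) = 3.205 rad. Then A = (D²/8)(θ − sin θ) = 0.1957 m² and P = Dθ/2 = 1.109 m.
Hydraulic radius R = A/P = 0.1957/1.109 = 0.1764 m.
Rearranging Manning's equation: n = (1/Q) A R^(2/3) S^(1/2) = (1/0.275) × 0.1957 × 0.1764^(2/3) × √0.005102 = 0.016.

n = 0.016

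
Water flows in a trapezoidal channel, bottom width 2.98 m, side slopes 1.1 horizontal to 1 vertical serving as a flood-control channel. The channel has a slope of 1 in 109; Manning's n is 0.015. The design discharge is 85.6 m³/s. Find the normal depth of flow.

y_n = 2.17 m

Manning's equation rearranged: A R^(2/3) = nQ / (1·√S) = 0.015 × 85.6 / (√0.009174) = 13.41.
At y = 2.56 m: A R^(2/3) = 18.58 — over.
At y = 1.55 m: A R^(2/3) = 7.052 — short.
At y = 2.17 m: A R^(2/3) = 13.4 — close enough.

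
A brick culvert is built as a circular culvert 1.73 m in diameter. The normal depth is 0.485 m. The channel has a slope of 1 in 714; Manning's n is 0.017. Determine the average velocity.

V = 0.941 m/s

For a circular section of diameter D = 1.73 m at depth y = 0.485 m, the central angle is θ = 2 arccos(1 − 2y/D) = 2.232 rad. Then A = (D²/8)(θ − sin θ) = 0.5397 m² and P = Dθ/2 = 1.931 m.
Hydraulic radius R = A/P = 0.5397/1.931 = 0.2796 m.
From Manning's equation, V = (1/n) R^(2/3) S^(1/2) = (1/0.017) × 0.2796^(2/3) × 0.001401^(1/2) = 0.941 m/s.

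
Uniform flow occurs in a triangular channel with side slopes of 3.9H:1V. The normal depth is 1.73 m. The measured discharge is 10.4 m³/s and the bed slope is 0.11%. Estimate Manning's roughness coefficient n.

For a triangular section with side slope z = 3.9: A = zy² = 3.9×1.73² = 11.67 m²; P = 2y√(1+z²) = 2×1.73×4.026 = 13.93 m.
Hydraulic radius R = A/P = 11.67/13.93 = 0.8379 m.
Rearranging Manning's equation: n = (1/Q) A R^(2/3) S^(1/2) = (1/10.4) × 11.67 × 0.8379^(2/3) × √0.0011 = 0.0331.

n = 0.0331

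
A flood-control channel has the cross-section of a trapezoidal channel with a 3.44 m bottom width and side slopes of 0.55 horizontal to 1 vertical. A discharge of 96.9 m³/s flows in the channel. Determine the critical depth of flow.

At critical depth, Q² T / (g A³) = 1, i.e. A³/T = Q²/g = 96.9²/9.81 = 957.1.
Try y = 3.02 m: A³/T = 540.6 — short.
Try y = 4.54 m: A³/T = 2322 — over.
Try y = 3.55 m: A³/T = 955.1 — ≈ 957.1.

y_c = 3.55 m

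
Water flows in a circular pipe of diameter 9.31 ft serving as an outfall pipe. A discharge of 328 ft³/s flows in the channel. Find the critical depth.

y_c = 4.37 ft

At critical depth, Q² T / (g A³) = 1, i.e. A³/T = Q²/g = 328²/32.2 = 3341.
Trying y = 4.92 ft: A³/T = 5233 — over.
Trying y = 3.85 ft: A³/T = 2048 — short.
Trying y = 4.37 ft: A³/T = 3327 — close enough.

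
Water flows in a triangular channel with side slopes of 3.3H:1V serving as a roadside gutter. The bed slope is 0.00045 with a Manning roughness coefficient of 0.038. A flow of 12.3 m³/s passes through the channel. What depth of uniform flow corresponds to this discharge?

y_n = 2.45 m

Manning's equation rearranged: A R^(2/3) = nQ / (1·√S) = 0.038 × 12.3 / (√0.00045) = 22.03.
At y = 1.83 m: A R^(2/3) = 10.12 — too small.
At y = 2.45 m: A R^(2/3) = 22.02 — ≈ 22.03.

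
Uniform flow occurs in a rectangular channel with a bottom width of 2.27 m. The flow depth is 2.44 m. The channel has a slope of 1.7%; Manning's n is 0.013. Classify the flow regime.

supercritical

Flow area A = b·y = 2.27 × 2.44 = 5.539 m². Wetted perimeter P = b + 2y = 2.27 + 2×2.44 = 7.15 m.
Hydraulic radius R = A/P = 5.539/7.15 = 0.7747 m.
V = (1/n) R^(2/3) √S = (1/0.013) × 0.7747^(2/3) × √0.017 = 8.46 m/s. Hydraulic depth D_h = A/T = 5.539/2.27 = 2.44 m.
Froude number Fr = V/√(g·D_h) = 8.46/√(9.81×2.44) = 1.73, which is greater than 1, so the flow is supercritical.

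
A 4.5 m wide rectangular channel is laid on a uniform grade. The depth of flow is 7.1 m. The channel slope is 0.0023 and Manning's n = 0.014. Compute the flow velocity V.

Flow area A = b·y = 4.5 × 7.1 = 31.95 m². Wetted perimeter P = b + 2y = 4.5 + 2×7.1 = 18.7 m.
Hydraulic radius R = A/P = 31.95/18.7 = 1.709 m.
From Manning's equation, V = (1/n) R^(2/3) S^(1/2) = (1/0.014) × 1.709^(2/3) × 0.0023^(1/2) = 4.9 m/s.

V = 4.9 m/s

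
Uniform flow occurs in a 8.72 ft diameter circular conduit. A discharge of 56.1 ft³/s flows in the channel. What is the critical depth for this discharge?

y_c = 1.79 ft

At critical depth, Q² T / (g A³) = 1, i.e. A³/T = Q²/g = 56.1²/32.2 = 97.74.
At y = 1.23 ft: A³/T = 22.34 — short.
At y = 1.95 ft: A³/T = 136.4 — over.
At y = 1.79 ft: A³/T = 97.58 — ≈ 97.74.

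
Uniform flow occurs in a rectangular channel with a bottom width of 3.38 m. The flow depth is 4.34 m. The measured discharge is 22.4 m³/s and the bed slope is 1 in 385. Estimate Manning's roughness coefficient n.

Flow area A = b·y = 3.38 × 4.34 = 14.67 m². Wetted perimeter P = b + 2y = 3.38 + 2×4.34 = 12.06 m.
Hydraulic radius R = A/P = 14.67/12.06 = 1.216 m.
Rearranging Manning's equation: n = (1/Q) A R^(2/3) S^(1/2) = (1/22.4) × 14.67 × 1.216^(2/3) × √0.002597 = 0.038.

n = 0.038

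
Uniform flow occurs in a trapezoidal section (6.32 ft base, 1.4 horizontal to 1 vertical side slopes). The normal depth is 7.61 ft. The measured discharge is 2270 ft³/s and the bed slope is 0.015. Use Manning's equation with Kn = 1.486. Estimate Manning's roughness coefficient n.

n = 0.026

With bottom width b = 6.32 ft and side slope z = 1.4: A = (b + zy)y = (6.32 + 1.4×7.61)×7.61 = 129.2 ft²; P = b + 2y√(1+z²) = 6.32 + 2×7.61×1.72 = 32.51 ft.
Hydraulic radius R = A/P = 129.2/32.51 = 3.974 ft.
Rearranging Manning's equation: n = (1.486/Q) A R^(2/3) S^(1/2) = (1.486/2270) × 129.2 × 3.974^(2/3) × √0.015 = 0.026.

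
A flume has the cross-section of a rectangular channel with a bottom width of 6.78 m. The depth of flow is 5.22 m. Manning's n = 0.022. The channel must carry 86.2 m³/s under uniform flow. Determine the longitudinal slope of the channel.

Flow area A = b·y = 6.78 × 5.22 = 35.39 m². Wetted perimeter P = b + 2y = 6.78 + 2×5.22 = 17.22 m.
Hydraulic radius R = A/P = 35.39/17.22 = 2.055 m.
From Manning's equation, S = [nQ / (1 A R^(2/3))]² = [0.022 × 86.2 / (1 × 35.39 × 2.055^(2/3))]² = 0.0011.

S = 0.0011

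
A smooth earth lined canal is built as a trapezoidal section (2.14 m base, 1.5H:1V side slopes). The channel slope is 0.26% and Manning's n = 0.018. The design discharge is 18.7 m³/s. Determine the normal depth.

Manning's equation rearranged: A R^(2/3) = nQ / (1·√S) = 0.018 × 18.7 / (√0.0026) = 6.601.
Try y = 1.92 m: A R^(2/3) = 10.04 — over.
Try y = 1.07 m: A R^(2/3) = 3.062 — short.
Try y = 1.57 m: A R^(2/3) = 6.601 — close enough.

y_n = 1.57 m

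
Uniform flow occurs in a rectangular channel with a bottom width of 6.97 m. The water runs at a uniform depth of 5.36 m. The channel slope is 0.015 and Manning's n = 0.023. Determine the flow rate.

Flow area A = b·y = 6.97 × 5.36 = 37.36 m². Wetted perimeter P = b + 2y = 6.97 + 2×5.36 = 17.69 m.
Hydraulic radius R = A/P = 37.36/17.69 = 2.112 m.
Manning's equation: Q = (1/n) A R^(2/3) S^(1/2) = (1/0.023) × 37.36 × 2.112^(2/3) × 0.015^(1/2) = 327 m³/s.

Q = 327 m³/s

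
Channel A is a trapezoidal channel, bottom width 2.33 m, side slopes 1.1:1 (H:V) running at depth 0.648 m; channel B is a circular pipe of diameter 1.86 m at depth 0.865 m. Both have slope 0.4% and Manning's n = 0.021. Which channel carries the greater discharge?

channel A

Channel A: With bottom width b = 2.33 m and side slope z = 1.1: A = (b + zy)y = (2.33 + 1.1×0.648)×0.648 = 1.972 m²; P = b + 2y√(1+z²) = 2.33 + 2×0.648×1.487 = 4.257 m. Hydraulic radius R = A/P = 1.972/4.257 = 0.4632 m. Q_A = (1/0.021)·1.972·0.4632^(2/3)·√0.004 = 3.555 m³/s.
Channel B: For a circular section of diameter D = 1.86 m at depth y = 0.865 m, the central angle is θ = 2 arccos(1 − 2y/D) = 3.002 rad. Then A = (D²/8)(θ − sin θ) = 1.238 m² and P = Dθ/2 = 2.792 m. Hydraulic radius R = A/P = 1.238/2.792 = 0.4434 m. Q_B = (1/0.021)·1.238·0.4434^(2/3)·√0.004 = 2.168 m³/s.
Q_A = 3.555 m³/s vs Q_B = 2.168 m³/s, so channel A carries more.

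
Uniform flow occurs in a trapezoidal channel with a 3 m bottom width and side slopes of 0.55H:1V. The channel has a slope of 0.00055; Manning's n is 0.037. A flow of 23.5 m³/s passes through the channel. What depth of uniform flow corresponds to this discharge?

y_n = 4.49 m

Manning's equation rearranged: A R^(2/3) = nQ / (1·√S) = 0.037 × 23.5 / (√0.00055) = 37.08.
At y = 3.46 m: A R^(2/3) = 22.79 — low.
At y = 5.1 m: A R^(2/3) = 47.34 — high.
At y = 4.49 m: A R^(2/3) = 37.06 — matches.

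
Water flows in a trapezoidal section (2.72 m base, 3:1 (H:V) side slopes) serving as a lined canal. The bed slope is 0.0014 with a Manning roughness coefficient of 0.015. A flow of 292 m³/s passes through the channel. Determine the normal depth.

Manning's equation rearranged: A R^(2/3) = nQ / (1·√S) = 0.015 × 292 / (√0.0014) = 117.1.
At y = 3.33 m: A R^(2/3) = 62.16 — too small.
At y = 4.33 m: A R^(2/3) = 117.1 — ≈ 117.1.

y_n = 4.33 m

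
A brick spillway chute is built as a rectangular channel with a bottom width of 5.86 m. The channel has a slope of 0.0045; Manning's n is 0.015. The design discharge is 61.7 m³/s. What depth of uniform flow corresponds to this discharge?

Manning's equation rearranged: A R^(2/3) = nQ / (1·√S) = 0.015 × 61.7 / (√0.0045) = 13.8.
Trying y = 1.43 m: A R^(2/3) = 8.16 — low.
Trying y = 2.07 m: A R^(2/3) = 13.8 — matches.

y_n = 2.07 m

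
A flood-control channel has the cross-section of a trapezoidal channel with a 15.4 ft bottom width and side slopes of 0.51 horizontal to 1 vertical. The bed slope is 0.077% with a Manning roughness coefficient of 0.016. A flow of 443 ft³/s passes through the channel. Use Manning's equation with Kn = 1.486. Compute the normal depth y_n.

Manning's equation rearranged: A R^(2/3) = nQ / (1.486·√S) = 0.016 × 443 / (1.486 × √0.00077) = 171.9.
At y = 5.5 ft: A R^(2/3) = 235.6 — too large.
At y = 3.48 ft: A R^(2/3) = 112.3 — too small.
At y = 4.53 ft: A R^(2/3) = 171.9 — close enough.

y_n = 4.53 ft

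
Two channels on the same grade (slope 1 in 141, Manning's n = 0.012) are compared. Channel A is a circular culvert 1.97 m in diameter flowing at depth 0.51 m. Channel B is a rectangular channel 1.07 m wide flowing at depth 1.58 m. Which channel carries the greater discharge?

Channel A: For a circular section of diameter D = 1.97 m at depth y = 0.51 m, the central angle is θ = 2 arccos(1 − 2y/D) = 2.135 rad. Then A = (D²/8)(θ − sin θ) = 0.6259 m² and P = Dθ/2 = 2.103 m. Hydraulic radius R = A/P = 0.6259/2.103 = 0.2976 m. Q_A = (1/0.012)·0.6259·0.2976^(2/3)·√0.007092 = 1.958 m³/s.
Channel B: Flow area A = b·y = 1.07 × 1.58 = 1.691 m². Wetted perimeter P = b + 2y = 1.07 + 2×1.58 = 4.23 m. Hydraulic radius R = A/P = 1.691/4.23 = 0.3997 m. Q_B = (1/0.012)·1.691·0.3997^(2/3)·√0.007092 = 6.437 m³/s.
Q_A = 1.958 m³/s vs Q_B = 6.437 m³/s, so channel B carries more.

channel B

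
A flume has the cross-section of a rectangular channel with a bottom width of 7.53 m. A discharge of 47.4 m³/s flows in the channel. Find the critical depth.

For a rectangular channel, critical depth y_c = (q²/g)^(1/3) where q = Q/b = 47.4/7.53 = 6.295 m²/s.
So y_c = (6.295²/9.81)^(1/3) = 1.59 m.

y_c = 1.59 m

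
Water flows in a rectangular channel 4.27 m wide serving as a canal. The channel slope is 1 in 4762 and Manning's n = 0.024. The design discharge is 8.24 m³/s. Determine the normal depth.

Manning's equation rearranged: A R^(2/3) = nQ / (1·√S) = 0.024 × 8.24 / (√0.00021) = 13.65.
Try y = 3.4 m: A R^(2/3) = 17.39 — over.
Try y = 2.81 m: A R^(2/3) = 13.65 — close enough.

y_n = 2.81 m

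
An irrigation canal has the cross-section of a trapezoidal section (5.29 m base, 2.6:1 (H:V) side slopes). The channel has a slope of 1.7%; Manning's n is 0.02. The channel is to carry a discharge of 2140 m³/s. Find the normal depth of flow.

y_n = 6.48 m

Manning's equation rearranged: A R^(2/3) = nQ / (1·√S) = 0.02 × 2140 / (√0.017) = 328.3.
At y = 4.55 m: A R^(2/3) = 145.1 — low.
At y = 8.02 m: A R^(2/3) = 545.4 — high.
At y = 6.48 m: A R^(2/3) = 328.5 — matches.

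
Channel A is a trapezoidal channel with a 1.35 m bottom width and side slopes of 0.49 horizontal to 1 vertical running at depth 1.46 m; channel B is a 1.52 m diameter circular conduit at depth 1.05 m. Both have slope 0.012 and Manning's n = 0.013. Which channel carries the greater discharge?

Channel A: With bottom width b = 1.35 m and side slope z = 0.49: A = (b + zy)y = (1.35 + 0.49×1.46)×1.46 = 3.015 m²; P = b + 2y√(1+z²) = 1.35 + 2×1.46×1.114 = 4.602 m. Hydraulic radius R = A/P = 3.015/4.602 = 0.6553 m. Q_A = (1/0.013)·3.015·0.6553^(2/3)·√0.012 = 19.17 m³/s.
Channel B: For a circular section of diameter D = 1.52 m at depth y = 1.05 m, the central angle is θ = 2 arccos(1 − 2y/D) = 3.925 rad. Then A = (D²/8)(θ − sin θ) = 1.337 m² and P = Dθ/2 = 2.983 m. Hydraulic radius R = A/P = 1.337/2.983 = 0.4483 m. Q_B = (1/0.013)·1.337·0.4483^(2/3)·√0.012 = 6.6 m³/s.
Q_A = 19.17 m³/s vs Q_B = 6.6 m³/s, so channel A carries more.

channel A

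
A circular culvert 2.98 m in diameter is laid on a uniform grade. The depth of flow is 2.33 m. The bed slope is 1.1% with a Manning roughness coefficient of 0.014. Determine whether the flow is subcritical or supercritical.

supercritical

For a circular section of diameter D = 2.98 m at depth y = 2.33 m, the central angle is θ = 2 arccos(1 − 2y/D) = 4.339 rad. Then A = (D²/8)(θ − sin θ) = 5.851 m² and P = Dθ/2 = 6.466 m.
Hydraulic radius R = A/P = 5.851/6.466 = 0.9049 m.
V = (1/n) R^(2/3) √S = (1/0.014) × 0.9049^(2/3) × √0.011 = 7.009 m/s. Hydraulic depth D_h = A/T = 5.851/2.461 = 2.377 m.
Froude number Fr = V/√(g·D_h) = 7.009/√(9.81×2.377) = 1.45, which is greater than 1, so the flow is supercritical.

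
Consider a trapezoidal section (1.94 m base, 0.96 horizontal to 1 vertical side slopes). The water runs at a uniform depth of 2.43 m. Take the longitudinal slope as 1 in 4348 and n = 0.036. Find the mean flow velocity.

With bottom width b = 1.94 m and side slope z = 0.96: A = (b + zy)y = (1.94 + 0.96×2.43)×2.43 = 10.38 m²; P = b + 2y√(1+z²) = 1.94 + 2×2.43×1.386 = 8.677 m.
Hydraulic radius R = A/P = 10.38/8.677 = 1.197 m.
From Manning's equation, V = (1/n) R^(2/3) S^(1/2) = (1/0.036) × 1.197^(2/3) × 0.00023^(1/2) = 0.475 m/s.

V = 0.475 m/s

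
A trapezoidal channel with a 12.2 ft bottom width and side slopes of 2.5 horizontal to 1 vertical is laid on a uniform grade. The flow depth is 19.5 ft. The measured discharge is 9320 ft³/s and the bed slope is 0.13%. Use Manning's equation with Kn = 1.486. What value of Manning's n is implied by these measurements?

With bottom width b = 12.2 ft and side slope z = 2.5: A = (b + zy)y = (12.2 + 2.5×19.5)×19.5 = 1189 ft²; P = b + 2y√(1+z²) = 12.2 + 2×19.5×2.693 = 117.2 ft.
Hydraulic radius R = A/P = 1189/117.2 = 10.14 ft.
Rearranging Manning's equation: n = (1.486/Q) A R^(2/3) S^(1/2) = (1.486/9320) × 1189 × 10.14^(2/3) × √0.0013 = 0.032.

n = 0.032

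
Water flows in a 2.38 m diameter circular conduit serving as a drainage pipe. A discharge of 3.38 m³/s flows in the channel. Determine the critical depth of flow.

y_c = 0.831 m

At critical depth, Q² T / (g A³) = 1, i.e. A³/T = Q²/g = 3.38²/9.81 = 1.165.
Try y = 1.04 m: A³/T = 2.762 — over.
Try y = 0.831 m: A³/T = 1.166 — close enough.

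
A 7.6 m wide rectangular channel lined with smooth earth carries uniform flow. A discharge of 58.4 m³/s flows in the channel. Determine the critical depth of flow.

For a rectangular channel, critical depth y_c = (q²/g)^(1/3) where q = Q/b = 58.4/7.6 = 7.684 m²/s.
So y_c = (7.684²/9.81)^(1/3) = 1.82 m.

y_c = 1.82 m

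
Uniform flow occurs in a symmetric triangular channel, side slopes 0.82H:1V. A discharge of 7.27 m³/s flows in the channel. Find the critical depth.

y_c = 1.74 m

At critical depth, Q² T / (g A³) = 1, i.e. A³/T = Q²/g = 7.27²/9.81 = 5.388.
At y = 2.07 m: A³/T = 12.78 — over.
At y = 1.74 m: A³/T = 5.362 — matches.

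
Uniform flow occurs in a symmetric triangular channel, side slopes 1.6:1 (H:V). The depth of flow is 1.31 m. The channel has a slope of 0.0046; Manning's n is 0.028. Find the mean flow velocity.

For a triangular section with side slope z = 1.6: A = zy² = 1.6×1.31² = 2.746 m²; P = 2y√(1+z²) = 2×1.31×1.887 = 4.943 m.
Hydraulic radius R = A/P = 2.746/4.943 = 0.5554 m.
From Manning's equation, V = (1/n) R^(2/3) S^(1/2) = (1/0.028) × 0.5554^(2/3) × 0.0046^(1/2) = 1.64 m/s.

V = 1.64 m/s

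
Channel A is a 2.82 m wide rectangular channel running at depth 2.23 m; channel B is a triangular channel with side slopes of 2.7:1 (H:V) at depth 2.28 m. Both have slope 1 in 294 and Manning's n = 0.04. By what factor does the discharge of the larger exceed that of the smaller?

Channel A: Flow area A = b·y = 2.82 × 2.23 = 6.289 m². Wetted perimeter P = b + 2y = 2.82 + 2×2.23 = 7.28 m. Hydraulic radius R = A/P = 6.289/7.28 = 0.8638 m. Q_A = (1/0.04)·6.289·0.8638^(2/3)·√0.003401 = 8.316 m³/s.
Channel B: For a triangular section with side slope z = 2.7: A = zy² = 2.7×2.28² = 14.04 m²; P = 2y√(1+z²) = 2×2.28×2.879 = 13.13 m. Hydraulic radius R = A/P = 14.04/13.13 = 1.069 m. Q_B = (1/0.04)·14.04·1.069^(2/3)·√0.003401 = 21.4 m³/s.
The larger discharge is 21.4 m³/s and the smaller is 8.316 m³/s; the ratio is 2.57.

2.57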